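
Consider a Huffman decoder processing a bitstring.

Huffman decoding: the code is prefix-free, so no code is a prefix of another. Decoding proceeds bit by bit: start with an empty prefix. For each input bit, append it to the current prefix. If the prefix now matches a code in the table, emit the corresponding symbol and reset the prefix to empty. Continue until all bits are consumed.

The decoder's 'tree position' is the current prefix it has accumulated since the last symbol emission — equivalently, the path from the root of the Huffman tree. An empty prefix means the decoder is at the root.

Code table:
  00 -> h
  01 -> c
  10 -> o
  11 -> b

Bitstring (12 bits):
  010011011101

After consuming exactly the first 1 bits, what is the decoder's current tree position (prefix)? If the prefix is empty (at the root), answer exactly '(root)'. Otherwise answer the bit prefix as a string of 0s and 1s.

Answer: 0

Derivation:
Bit 0: prefix='0' (no match yet)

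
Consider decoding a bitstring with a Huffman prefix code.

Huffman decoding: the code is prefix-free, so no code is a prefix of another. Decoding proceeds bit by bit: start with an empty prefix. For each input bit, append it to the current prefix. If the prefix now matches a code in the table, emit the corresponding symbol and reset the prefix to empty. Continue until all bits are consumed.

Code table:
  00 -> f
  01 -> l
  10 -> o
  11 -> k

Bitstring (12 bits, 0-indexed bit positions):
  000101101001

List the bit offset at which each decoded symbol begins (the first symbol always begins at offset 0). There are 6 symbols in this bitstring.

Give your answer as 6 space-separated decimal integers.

Bit 0: prefix='0' (no match yet)
Bit 1: prefix='00' -> emit 'f', reset
Bit 2: prefix='0' (no match yet)
Bit 3: prefix='01' -> emit 'l', reset
Bit 4: prefix='0' (no match yet)
Bit 5: prefix='01' -> emit 'l', reset
Bit 6: prefix='1' (no match yet)
Bit 7: prefix='10' -> emit 'o', reset
Bit 8: prefix='1' (no match yet)
Bit 9: prefix='10' -> emit 'o', reset
Bit 10: prefix='0' (no match yet)
Bit 11: prefix='01' -> emit 'l', reset

Answer: 0 2 4 6 8 10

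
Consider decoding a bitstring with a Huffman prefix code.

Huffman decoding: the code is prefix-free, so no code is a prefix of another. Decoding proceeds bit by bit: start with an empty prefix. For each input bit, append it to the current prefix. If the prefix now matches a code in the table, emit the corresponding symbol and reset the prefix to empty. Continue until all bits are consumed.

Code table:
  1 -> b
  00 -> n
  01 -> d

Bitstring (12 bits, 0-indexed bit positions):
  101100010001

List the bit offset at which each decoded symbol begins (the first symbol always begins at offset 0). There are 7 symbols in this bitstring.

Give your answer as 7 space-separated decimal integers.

Bit 0: prefix='1' -> emit 'b', reset
Bit 1: prefix='0' (no match yet)
Bit 2: prefix='01' -> emit 'd', reset
Bit 3: prefix='1' -> emit 'b', reset
Bit 4: prefix='0' (no match yet)
Bit 5: prefix='00' -> emit 'n', reset
Bit 6: prefix='0' (no match yet)
Bit 7: prefix='01' -> emit 'd', reset
Bit 8: prefix='0' (no match yet)
Bit 9: prefix='00' -> emit 'n', reset
Bit 10: prefix='0' (no match yet)
Bit 11: prefix='01' -> emit 'd', reset

Answer: 0 1 3 4 6 8 10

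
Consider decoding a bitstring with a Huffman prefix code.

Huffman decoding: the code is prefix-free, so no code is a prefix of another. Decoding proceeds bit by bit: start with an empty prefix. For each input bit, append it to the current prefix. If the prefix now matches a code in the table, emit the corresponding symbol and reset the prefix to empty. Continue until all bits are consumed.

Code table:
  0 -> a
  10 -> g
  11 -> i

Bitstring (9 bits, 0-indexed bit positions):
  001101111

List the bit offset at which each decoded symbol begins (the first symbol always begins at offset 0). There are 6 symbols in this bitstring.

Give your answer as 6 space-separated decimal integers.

Answer: 0 1 2 4 5 7

Derivation:
Bit 0: prefix='0' -> emit 'a', reset
Bit 1: prefix='0' -> emit 'a', reset
Bit 2: prefix='1' (no match yet)
Bit 3: prefix='11' -> emit 'i', reset
Bit 4: prefix='0' -> emit 'a', reset
Bit 5: prefix='1' (no match yet)
Bit 6: prefix='11' -> emit 'i', reset
Bit 7: prefix='1' (no match yet)
Bit 8: prefix='11' -> emit 'i', reset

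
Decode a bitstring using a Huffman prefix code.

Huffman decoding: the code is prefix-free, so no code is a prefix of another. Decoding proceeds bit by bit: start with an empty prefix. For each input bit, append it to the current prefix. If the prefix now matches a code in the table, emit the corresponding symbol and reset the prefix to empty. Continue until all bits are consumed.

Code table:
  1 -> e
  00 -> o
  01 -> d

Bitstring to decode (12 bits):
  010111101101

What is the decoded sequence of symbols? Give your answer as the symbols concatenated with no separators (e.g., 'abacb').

Bit 0: prefix='0' (no match yet)
Bit 1: prefix='01' -> emit 'd', reset
Bit 2: prefix='0' (no match yet)
Bit 3: prefix='01' -> emit 'd', reset
Bit 4: prefix='1' -> emit 'e', reset
Bit 5: prefix='1' -> emit 'e', reset
Bit 6: prefix='1' -> emit 'e', reset
Bit 7: prefix='0' (no match yet)
Bit 8: prefix='01' -> emit 'd', reset
Bit 9: prefix='1' -> emit 'e', reset
Bit 10: prefix='0' (no match yet)
Bit 11: prefix='01' -> emit 'd', reset

Answer: ddeeeded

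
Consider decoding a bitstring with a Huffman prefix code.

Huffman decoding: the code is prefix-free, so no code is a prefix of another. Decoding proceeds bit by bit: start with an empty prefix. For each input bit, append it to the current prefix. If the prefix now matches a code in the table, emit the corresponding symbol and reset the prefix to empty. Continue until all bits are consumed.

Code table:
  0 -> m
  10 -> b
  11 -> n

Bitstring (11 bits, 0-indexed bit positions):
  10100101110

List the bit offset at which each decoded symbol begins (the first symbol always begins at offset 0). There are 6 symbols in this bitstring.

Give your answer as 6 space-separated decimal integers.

Answer: 0 2 4 5 7 9

Derivation:
Bit 0: prefix='1' (no match yet)
Bit 1: prefix='10' -> emit 'b', reset
Bit 2: prefix='1' (no match yet)
Bit 3: prefix='10' -> emit 'b', reset
Bit 4: prefix='0' -> emit 'm', reset
Bit 5: prefix='1' (no match yet)
Bit 6: prefix='10' -> emit 'b', reset
Bit 7: prefix='1' (no match yet)
Bit 8: prefix='11' -> emit 'n', reset
Bit 9: prefix='1' (no match yet)
Bit 10: prefix='10' -> emit 'b', reset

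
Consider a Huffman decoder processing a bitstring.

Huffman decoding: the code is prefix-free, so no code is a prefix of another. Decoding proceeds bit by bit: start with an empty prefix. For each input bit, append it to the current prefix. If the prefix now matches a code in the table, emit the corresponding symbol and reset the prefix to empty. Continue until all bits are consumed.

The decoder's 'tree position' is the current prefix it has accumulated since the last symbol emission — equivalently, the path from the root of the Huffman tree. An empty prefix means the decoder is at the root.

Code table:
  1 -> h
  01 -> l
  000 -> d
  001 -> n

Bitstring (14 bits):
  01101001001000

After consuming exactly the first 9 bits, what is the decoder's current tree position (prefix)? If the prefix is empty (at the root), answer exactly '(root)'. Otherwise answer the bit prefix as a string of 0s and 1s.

Bit 0: prefix='0' (no match yet)
Bit 1: prefix='01' -> emit 'l', reset
Bit 2: prefix='1' -> emit 'h', reset
Bit 3: prefix='0' (no match yet)
Bit 4: prefix='01' -> emit 'l', reset
Bit 5: prefix='0' (no match yet)
Bit 6: prefix='00' (no match yet)
Bit 7: prefix='001' -> emit 'n', reset
Bit 8: prefix='0' (no match yet)

Answer: 0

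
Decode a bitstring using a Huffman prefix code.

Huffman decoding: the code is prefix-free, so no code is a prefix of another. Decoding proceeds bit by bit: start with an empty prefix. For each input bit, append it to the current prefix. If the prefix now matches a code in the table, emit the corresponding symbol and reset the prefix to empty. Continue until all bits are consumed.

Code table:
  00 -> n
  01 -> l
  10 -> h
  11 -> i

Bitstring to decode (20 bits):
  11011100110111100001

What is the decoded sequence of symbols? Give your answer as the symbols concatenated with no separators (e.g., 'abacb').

Bit 0: prefix='1' (no match yet)
Bit 1: prefix='11' -> emit 'i', reset
Bit 2: prefix='0' (no match yet)
Bit 3: prefix='01' -> emit 'l', reset
Bit 4: prefix='1' (no match yet)
Bit 5: prefix='11' -> emit 'i', reset
Bit 6: prefix='0' (no match yet)
Bit 7: prefix='00' -> emit 'n', reset
Bit 8: prefix='1' (no match yet)
Bit 9: prefix='11' -> emit 'i', reset
Bit 10: prefix='0' (no match yet)
Bit 11: prefix='01' -> emit 'l', reset
Bit 12: prefix='1' (no match yet)
Bit 13: prefix='11' -> emit 'i', reset
Bit 14: prefix='1' (no match yet)
Bit 15: prefix='10' -> emit 'h', reset
Bit 16: prefix='0' (no match yet)
Bit 17: prefix='00' -> emit 'n', reset
Bit 18: prefix='0' (no match yet)
Bit 19: prefix='01' -> emit 'l', reset

Answer: ilinilihnl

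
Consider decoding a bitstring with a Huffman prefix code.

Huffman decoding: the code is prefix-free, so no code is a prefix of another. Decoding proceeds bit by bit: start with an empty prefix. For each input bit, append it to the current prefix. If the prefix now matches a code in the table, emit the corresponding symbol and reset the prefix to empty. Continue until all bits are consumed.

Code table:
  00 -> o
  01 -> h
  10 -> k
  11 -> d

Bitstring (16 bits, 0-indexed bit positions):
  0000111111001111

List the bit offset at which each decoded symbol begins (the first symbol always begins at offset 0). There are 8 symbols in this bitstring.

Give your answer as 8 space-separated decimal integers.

Answer: 0 2 4 6 8 10 12 14

Derivation:
Bit 0: prefix='0' (no match yet)
Bit 1: prefix='00' -> emit 'o', reset
Bit 2: prefix='0' (no match yet)
Bit 3: prefix='00' -> emit 'o', reset
Bit 4: prefix='1' (no match yet)
Bit 5: prefix='11' -> emit 'd', reset
Bit 6: prefix='1' (no match yet)
Bit 7: prefix='11' -> emit 'd', reset
Bit 8: prefix='1' (no match yet)
Bit 9: prefix='11' -> emit 'd', reset
Bit 10: prefix='0' (no match yet)
Bit 11: prefix='00' -> emit 'o', reset
Bit 12: prefix='1' (no match yet)
Bit 13: prefix='11' -> emit 'd', reset
Bit 14: prefix='1' (no match yet)
Bit 15: prefix='11' -> emit 'd', reset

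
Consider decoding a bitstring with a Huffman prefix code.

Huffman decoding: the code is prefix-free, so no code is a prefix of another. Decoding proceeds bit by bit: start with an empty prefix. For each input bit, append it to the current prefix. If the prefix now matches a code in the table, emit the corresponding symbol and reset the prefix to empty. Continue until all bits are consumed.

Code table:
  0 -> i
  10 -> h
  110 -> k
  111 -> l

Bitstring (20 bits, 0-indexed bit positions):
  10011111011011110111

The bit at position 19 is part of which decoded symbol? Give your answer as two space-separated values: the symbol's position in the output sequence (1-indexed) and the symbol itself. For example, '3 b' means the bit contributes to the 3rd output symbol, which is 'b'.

Answer: 8 l

Derivation:
Bit 0: prefix='1' (no match yet)
Bit 1: prefix='10' -> emit 'h', reset
Bit 2: prefix='0' -> emit 'i', reset
Bit 3: prefix='1' (no match yet)
Bit 4: prefix='11' (no match yet)
Bit 5: prefix='111' -> emit 'l', reset
Bit 6: prefix='1' (no match yet)
Bit 7: prefix='11' (no match yet)
Bit 8: prefix='110' -> emit 'k', reset
Bit 9: prefix='1' (no match yet)
Bit 10: prefix='11' (no match yet)
Bit 11: prefix='110' -> emit 'k', reset
Bit 12: prefix='1' (no match yet)
Bit 13: prefix='11' (no match yet)
Bit 14: prefix='111' -> emit 'l', reset
Bit 15: prefix='1' (no match yet)
Bit 16: prefix='10' -> emit 'h', reset
Bit 17: prefix='1' (no match yet)
Bit 18: prefix='11' (no match yet)
Bit 19: prefix='111' -> emit 'l', reset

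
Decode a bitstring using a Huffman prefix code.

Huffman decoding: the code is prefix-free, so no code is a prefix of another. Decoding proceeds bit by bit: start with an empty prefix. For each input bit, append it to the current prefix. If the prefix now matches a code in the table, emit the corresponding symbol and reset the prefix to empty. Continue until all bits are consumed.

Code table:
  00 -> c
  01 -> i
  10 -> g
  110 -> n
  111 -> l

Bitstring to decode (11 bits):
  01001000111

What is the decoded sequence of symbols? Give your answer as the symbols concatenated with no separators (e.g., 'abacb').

Answer: icgcl

Derivation:
Bit 0: prefix='0' (no match yet)
Bit 1: prefix='01' -> emit 'i', reset
Bit 2: prefix='0' (no match yet)
Bit 3: prefix='00' -> emit 'c', reset
Bit 4: prefix='1' (no match yet)
Bit 5: prefix='10' -> emit 'g', reset
Bit 6: prefix='0' (no match yet)
Bit 7: prefix='00' -> emit 'c', reset
Bit 8: prefix='1' (no match yet)
Bit 9: prefix='11' (no match yet)
Bit 10: prefix='111' -> emit 'l', reset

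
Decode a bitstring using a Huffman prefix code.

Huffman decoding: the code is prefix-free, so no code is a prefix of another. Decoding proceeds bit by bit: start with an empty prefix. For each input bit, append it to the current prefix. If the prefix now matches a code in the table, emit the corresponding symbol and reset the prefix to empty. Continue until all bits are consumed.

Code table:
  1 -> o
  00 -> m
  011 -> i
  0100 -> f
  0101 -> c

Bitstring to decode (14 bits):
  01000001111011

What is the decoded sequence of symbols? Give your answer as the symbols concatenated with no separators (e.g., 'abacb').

Answer: fmiooi

Derivation:
Bit 0: prefix='0' (no match yet)
Bit 1: prefix='01' (no match yet)
Bit 2: prefix='010' (no match yet)
Bit 3: prefix='0100' -> emit 'f', reset
Bit 4: prefix='0' (no match yet)
Bit 5: prefix='00' -> emit 'm', reset
Bit 6: prefix='0' (no match yet)
Bit 7: prefix='01' (no match yet)
Bit 8: prefix='011' -> emit 'i', reset
Bit 9: prefix='1' -> emit 'o', reset
Bit 10: prefix='1' -> emit 'o', reset
Bit 11: prefix='0' (no match yet)
Bit 12: prefix='01' (no match yet)
Bit 13: prefix='011' -> emit 'i', reset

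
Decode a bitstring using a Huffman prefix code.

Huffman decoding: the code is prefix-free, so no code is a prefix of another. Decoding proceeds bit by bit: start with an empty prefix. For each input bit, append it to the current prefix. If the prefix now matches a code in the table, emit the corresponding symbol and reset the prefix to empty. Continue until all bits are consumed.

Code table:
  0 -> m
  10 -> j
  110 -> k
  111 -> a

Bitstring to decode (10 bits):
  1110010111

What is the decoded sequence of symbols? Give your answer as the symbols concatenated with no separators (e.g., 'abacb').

Answer: ammja

Derivation:
Bit 0: prefix='1' (no match yet)
Bit 1: prefix='11' (no match yet)
Bit 2: prefix='111' -> emit 'a', reset
Bit 3: prefix='0' -> emit 'm', reset
Bit 4: prefix='0' -> emit 'm', reset
Bit 5: prefix='1' (no match yet)
Bit 6: prefix='10' -> emit 'j', reset
Bit 7: prefix='1' (no match yet)
Bit 8: prefix='11' (no match yet)
Bit 9: prefix='111' -> emit 'a', reset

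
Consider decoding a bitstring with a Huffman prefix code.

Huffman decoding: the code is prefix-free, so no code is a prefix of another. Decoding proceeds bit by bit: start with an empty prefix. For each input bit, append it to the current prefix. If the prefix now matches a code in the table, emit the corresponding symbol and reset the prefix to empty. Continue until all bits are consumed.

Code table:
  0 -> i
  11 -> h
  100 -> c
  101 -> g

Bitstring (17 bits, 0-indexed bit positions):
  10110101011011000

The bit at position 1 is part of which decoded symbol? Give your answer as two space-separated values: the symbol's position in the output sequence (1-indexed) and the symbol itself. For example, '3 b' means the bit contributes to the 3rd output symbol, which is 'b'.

Bit 0: prefix='1' (no match yet)
Bit 1: prefix='10' (no match yet)
Bit 2: prefix='101' -> emit 'g', reset
Bit 3: prefix='1' (no match yet)
Bit 4: prefix='10' (no match yet)
Bit 5: prefix='101' -> emit 'g', reset

Answer: 1 g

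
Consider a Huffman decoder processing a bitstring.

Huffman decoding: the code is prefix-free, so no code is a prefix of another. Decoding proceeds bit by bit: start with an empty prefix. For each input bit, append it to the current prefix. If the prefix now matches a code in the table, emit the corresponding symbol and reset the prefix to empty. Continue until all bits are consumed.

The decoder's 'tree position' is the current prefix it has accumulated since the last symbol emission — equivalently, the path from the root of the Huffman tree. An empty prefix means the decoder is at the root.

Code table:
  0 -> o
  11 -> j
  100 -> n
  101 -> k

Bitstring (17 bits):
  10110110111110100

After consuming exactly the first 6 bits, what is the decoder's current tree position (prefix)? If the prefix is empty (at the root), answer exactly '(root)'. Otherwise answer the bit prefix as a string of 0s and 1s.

Answer: (root)

Derivation:
Bit 0: prefix='1' (no match yet)
Bit 1: prefix='10' (no match yet)
Bit 2: prefix='101' -> emit 'k', reset
Bit 3: prefix='1' (no match yet)
Bit 4: prefix='10' (no match yet)
Bit 5: prefix='101' -> emit 'k', reset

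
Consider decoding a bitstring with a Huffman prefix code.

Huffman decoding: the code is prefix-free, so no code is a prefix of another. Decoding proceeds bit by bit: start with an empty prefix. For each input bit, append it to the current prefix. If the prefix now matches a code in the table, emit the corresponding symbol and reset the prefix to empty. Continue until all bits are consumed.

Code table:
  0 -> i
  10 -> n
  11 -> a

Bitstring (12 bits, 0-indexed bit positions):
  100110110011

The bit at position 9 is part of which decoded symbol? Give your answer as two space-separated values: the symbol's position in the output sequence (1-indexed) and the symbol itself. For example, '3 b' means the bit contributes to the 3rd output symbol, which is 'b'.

Bit 0: prefix='1' (no match yet)
Bit 1: prefix='10' -> emit 'n', reset
Bit 2: prefix='0' -> emit 'i', reset
Bit 3: prefix='1' (no match yet)
Bit 4: prefix='11' -> emit 'a', reset
Bit 5: prefix='0' -> emit 'i', reset
Bit 6: prefix='1' (no match yet)
Bit 7: prefix='11' -> emit 'a', reset
Bit 8: prefix='0' -> emit 'i', reset
Bit 9: prefix='0' -> emit 'i', reset
Bit 10: prefix='1' (no match yet)
Bit 11: prefix='11' -> emit 'a', reset

Answer: 7 i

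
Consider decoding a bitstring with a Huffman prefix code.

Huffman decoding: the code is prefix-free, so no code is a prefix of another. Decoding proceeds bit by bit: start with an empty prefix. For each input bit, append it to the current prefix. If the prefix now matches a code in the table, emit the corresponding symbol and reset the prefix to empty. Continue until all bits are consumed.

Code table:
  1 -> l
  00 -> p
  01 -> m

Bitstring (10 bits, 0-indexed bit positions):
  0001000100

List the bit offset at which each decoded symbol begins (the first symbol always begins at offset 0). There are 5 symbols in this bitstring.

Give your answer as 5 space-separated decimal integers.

Answer: 0 2 4 6 8

Derivation:
Bit 0: prefix='0' (no match yet)
Bit 1: prefix='00' -> emit 'p', reset
Bit 2: prefix='0' (no match yet)
Bit 3: prefix='01' -> emit 'm', reset
Bit 4: prefix='0' (no match yet)
Bit 5: prefix='00' -> emit 'p', reset
Bit 6: prefix='0' (no match yet)
Bit 7: prefix='01' -> emit 'm', reset
Bit 8: prefix='0' (no match yet)
Bit 9: prefix='00' -> emit 'p', reset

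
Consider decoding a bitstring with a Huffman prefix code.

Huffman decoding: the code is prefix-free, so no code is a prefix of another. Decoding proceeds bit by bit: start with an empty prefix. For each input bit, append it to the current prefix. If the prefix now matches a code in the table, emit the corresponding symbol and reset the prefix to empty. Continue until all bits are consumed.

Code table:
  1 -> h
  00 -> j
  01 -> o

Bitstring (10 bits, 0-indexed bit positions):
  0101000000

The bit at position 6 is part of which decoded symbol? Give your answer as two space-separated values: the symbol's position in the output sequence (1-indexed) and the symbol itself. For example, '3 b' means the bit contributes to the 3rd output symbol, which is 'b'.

Bit 0: prefix='0' (no match yet)
Bit 1: prefix='01' -> emit 'o', reset
Bit 2: prefix='0' (no match yet)
Bit 3: prefix='01' -> emit 'o', reset
Bit 4: prefix='0' (no match yet)
Bit 5: prefix='00' -> emit 'j', reset
Bit 6: prefix='0' (no match yet)
Bit 7: prefix='00' -> emit 'j', reset
Bit 8: prefix='0' (no match yet)
Bit 9: prefix='00' -> emit 'j', reset

Answer: 4 j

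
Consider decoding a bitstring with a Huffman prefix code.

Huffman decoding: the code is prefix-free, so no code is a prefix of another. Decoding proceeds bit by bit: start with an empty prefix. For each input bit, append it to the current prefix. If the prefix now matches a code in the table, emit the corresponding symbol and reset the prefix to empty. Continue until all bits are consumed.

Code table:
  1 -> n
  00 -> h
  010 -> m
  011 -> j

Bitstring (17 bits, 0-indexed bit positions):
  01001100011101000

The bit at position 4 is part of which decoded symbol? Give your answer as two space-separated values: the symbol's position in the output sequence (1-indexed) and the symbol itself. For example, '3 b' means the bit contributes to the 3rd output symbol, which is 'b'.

Answer: 2 j

Derivation:
Bit 0: prefix='0' (no match yet)
Bit 1: prefix='01' (no match yet)
Bit 2: prefix='010' -> emit 'm', reset
Bit 3: prefix='0' (no match yet)
Bit 4: prefix='01' (no match yet)
Bit 5: prefix='011' -> emit 'j', reset
Bit 6: prefix='0' (no match yet)
Bit 7: prefix='00' -> emit 'h', reset
Bit 8: prefix='0' (no match yet)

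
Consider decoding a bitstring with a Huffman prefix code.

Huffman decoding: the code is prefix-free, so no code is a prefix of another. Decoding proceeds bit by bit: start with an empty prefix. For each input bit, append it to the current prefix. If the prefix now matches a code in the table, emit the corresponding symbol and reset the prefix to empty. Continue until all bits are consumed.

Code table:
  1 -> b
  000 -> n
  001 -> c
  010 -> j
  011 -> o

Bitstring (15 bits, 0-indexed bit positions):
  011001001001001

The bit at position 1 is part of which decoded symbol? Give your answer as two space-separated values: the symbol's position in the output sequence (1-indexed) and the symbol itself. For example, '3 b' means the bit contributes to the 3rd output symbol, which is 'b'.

Bit 0: prefix='0' (no match yet)
Bit 1: prefix='01' (no match yet)
Bit 2: prefix='011' -> emit 'o', reset
Bit 3: prefix='0' (no match yet)
Bit 4: prefix='00' (no match yet)
Bit 5: prefix='001' -> emit 'c', reset

Answer: 1 o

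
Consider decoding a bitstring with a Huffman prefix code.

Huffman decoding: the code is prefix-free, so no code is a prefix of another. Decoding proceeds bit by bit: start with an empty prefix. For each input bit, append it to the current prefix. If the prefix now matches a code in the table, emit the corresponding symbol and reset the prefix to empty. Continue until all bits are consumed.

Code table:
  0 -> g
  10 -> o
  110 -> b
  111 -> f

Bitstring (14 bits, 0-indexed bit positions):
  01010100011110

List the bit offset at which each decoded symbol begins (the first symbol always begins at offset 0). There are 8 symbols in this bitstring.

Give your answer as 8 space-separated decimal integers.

Bit 0: prefix='0' -> emit 'g', reset
Bit 1: prefix='1' (no match yet)
Bit 2: prefix='10' -> emit 'o', reset
Bit 3: prefix='1' (no match yet)
Bit 4: prefix='10' -> emit 'o', reset
Bit 5: prefix='1' (no match yet)
Bit 6: prefix='10' -> emit 'o', reset
Bit 7: prefix='0' -> emit 'g', reset
Bit 8: prefix='0' -> emit 'g', reset
Bit 9: prefix='1' (no match yet)
Bit 10: prefix='11' (no match yet)
Bit 11: prefix='111' -> emit 'f', reset
Bit 12: prefix='1' (no match yet)
Bit 13: prefix='10' -> emit 'o', reset

Answer: 0 1 3 5 7 8 9 12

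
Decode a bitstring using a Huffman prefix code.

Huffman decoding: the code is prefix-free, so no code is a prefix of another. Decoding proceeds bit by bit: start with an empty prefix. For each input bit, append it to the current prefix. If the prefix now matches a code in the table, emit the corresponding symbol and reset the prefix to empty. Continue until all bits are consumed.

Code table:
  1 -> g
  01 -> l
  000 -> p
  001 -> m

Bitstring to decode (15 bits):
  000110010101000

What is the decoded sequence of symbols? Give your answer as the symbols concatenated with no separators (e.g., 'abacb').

Answer: pggmllp

Derivation:
Bit 0: prefix='0' (no match yet)
Bit 1: prefix='00' (no match yet)
Bit 2: prefix='000' -> emit 'p', reset
Bit 3: prefix='1' -> emit 'g', reset
Bit 4: prefix='1' -> emit 'g', reset
Bit 5: prefix='0' (no match yet)
Bit 6: prefix='00' (no match yet)
Bit 7: prefix='001' -> emit 'm', reset
Bit 8: prefix='0' (no match yet)
Bit 9: prefix='01' -> emit 'l', reset
Bit 10: prefix='0' (no match yet)
Bit 11: prefix='01' -> emit 'l', reset
Bit 12: prefix='0' (no match yet)
Bit 13: prefix='00' (no match yet)
Bit 14: prefix='000' -> emit 'p', reset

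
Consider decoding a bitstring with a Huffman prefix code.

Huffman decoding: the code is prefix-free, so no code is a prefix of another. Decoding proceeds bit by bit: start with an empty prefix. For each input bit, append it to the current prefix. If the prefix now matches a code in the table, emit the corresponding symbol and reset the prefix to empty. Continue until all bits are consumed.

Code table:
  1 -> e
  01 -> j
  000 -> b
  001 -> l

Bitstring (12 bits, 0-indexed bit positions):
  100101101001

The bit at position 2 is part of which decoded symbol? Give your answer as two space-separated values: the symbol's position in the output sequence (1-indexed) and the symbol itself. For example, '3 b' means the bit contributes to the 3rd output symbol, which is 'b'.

Bit 0: prefix='1' -> emit 'e', reset
Bit 1: prefix='0' (no match yet)
Bit 2: prefix='00' (no match yet)
Bit 3: prefix='001' -> emit 'l', reset
Bit 4: prefix='0' (no match yet)
Bit 5: prefix='01' -> emit 'j', reset
Bit 6: prefix='1' -> emit 'e', reset

Answer: 2 l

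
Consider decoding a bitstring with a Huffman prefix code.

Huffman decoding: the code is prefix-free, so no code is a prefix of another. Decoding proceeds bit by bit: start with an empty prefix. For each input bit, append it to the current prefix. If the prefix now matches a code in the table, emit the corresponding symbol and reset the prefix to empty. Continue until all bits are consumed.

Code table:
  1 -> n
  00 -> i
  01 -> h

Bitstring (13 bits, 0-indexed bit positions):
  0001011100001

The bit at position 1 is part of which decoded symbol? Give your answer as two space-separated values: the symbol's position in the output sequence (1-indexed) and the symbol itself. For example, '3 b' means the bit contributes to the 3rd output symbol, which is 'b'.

Answer: 1 i

Derivation:
Bit 0: prefix='0' (no match yet)
Bit 1: prefix='00' -> emit 'i', reset
Bit 2: prefix='0' (no match yet)
Bit 3: prefix='01' -> emit 'h', reset
Bit 4: prefix='0' (no match yet)
Bit 5: prefix='01' -> emit 'h', reset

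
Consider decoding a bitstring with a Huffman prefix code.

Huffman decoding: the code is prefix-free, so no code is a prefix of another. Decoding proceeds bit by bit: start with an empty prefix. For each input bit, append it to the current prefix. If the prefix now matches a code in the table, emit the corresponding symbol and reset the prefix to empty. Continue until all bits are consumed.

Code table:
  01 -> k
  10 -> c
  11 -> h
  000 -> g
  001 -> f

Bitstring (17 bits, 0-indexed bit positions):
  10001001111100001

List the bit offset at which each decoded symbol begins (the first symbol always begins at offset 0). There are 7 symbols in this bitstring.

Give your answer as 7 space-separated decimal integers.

Bit 0: prefix='1' (no match yet)
Bit 1: prefix='10' -> emit 'c', reset
Bit 2: prefix='0' (no match yet)
Bit 3: prefix='00' (no match yet)
Bit 4: prefix='001' -> emit 'f', reset
Bit 5: prefix='0' (no match yet)
Bit 6: prefix='00' (no match yet)
Bit 7: prefix='001' -> emit 'f', reset
Bit 8: prefix='1' (no match yet)
Bit 9: prefix='11' -> emit 'h', reset
Bit 10: prefix='1' (no match yet)
Bit 11: prefix='11' -> emit 'h', reset
Bit 12: prefix='0' (no match yet)
Bit 13: prefix='00' (no match yet)
Bit 14: prefix='000' -> emit 'g', reset
Bit 15: prefix='0' (no match yet)
Bit 16: prefix='01' -> emit 'k', reset

Answer: 0 2 5 8 10 12 15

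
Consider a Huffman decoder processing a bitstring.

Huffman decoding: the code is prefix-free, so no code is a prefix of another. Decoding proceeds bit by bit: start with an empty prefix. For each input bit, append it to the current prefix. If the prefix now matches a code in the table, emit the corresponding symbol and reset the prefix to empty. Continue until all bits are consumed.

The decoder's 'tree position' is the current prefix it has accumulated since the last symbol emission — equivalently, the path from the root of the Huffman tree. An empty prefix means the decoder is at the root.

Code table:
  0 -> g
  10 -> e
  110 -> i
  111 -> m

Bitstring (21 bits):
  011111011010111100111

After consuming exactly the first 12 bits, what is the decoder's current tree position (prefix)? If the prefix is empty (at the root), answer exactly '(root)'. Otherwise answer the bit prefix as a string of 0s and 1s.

Bit 0: prefix='0' -> emit 'g', reset
Bit 1: prefix='1' (no match yet)
Bit 2: prefix='11' (no match yet)
Bit 3: prefix='111' -> emit 'm', reset
Bit 4: prefix='1' (no match yet)
Bit 5: prefix='11' (no match yet)
Bit 6: prefix='110' -> emit 'i', reset
Bit 7: prefix='1' (no match yet)
Bit 8: prefix='11' (no match yet)
Bit 9: prefix='110' -> emit 'i', reset
Bit 10: prefix='1' (no match yet)
Bit 11: prefix='10' -> emit 'e', reset

Answer: (root)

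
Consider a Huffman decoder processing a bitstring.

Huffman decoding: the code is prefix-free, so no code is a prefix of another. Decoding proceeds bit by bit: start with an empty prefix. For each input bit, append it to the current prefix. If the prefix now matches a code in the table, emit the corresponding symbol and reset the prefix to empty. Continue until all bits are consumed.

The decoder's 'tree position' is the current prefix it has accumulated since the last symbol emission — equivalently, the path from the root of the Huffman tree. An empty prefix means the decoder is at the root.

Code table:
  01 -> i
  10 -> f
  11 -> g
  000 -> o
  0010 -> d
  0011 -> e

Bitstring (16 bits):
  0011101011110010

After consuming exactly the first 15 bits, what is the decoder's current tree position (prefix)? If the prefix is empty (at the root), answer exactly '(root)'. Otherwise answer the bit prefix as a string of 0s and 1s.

Answer: 001

Derivation:
Bit 0: prefix='0' (no match yet)
Bit 1: prefix='00' (no match yet)
Bit 2: prefix='001' (no match yet)
Bit 3: prefix='0011' -> emit 'e', reset
Bit 4: prefix='1' (no match yet)
Bit 5: prefix='10' -> emit 'f', reset
Bit 6: prefix='1' (no match yet)
Bit 7: prefix='10' -> emit 'f', reset
Bit 8: prefix='1' (no match yet)
Bit 9: prefix='11' -> emit 'g', reset
Bit 10: prefix='1' (no match yet)
Bit 11: prefix='11' -> emit 'g', reset
Bit 12: prefix='0' (no match yet)
Bit 13: prefix='00' (no match yet)
Bit 14: prefix='001' (no match yet)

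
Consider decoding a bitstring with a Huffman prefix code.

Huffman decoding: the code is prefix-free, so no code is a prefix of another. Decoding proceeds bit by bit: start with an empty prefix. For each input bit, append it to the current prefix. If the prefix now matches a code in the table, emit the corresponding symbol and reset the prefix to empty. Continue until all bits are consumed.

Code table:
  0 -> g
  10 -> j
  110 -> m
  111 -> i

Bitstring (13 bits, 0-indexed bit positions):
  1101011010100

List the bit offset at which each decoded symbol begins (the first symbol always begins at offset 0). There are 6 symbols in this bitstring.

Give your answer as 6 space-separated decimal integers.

Bit 0: prefix='1' (no match yet)
Bit 1: prefix='11' (no match yet)
Bit 2: prefix='110' -> emit 'm', reset
Bit 3: prefix='1' (no match yet)
Bit 4: prefix='10' -> emit 'j', reset
Bit 5: prefix='1' (no match yet)
Bit 6: prefix='11' (no match yet)
Bit 7: prefix='110' -> emit 'm', reset
Bit 8: prefix='1' (no match yet)
Bit 9: prefix='10' -> emit 'j', reset
Bit 10: prefix='1' (no match yet)
Bit 11: prefix='10' -> emit 'j', reset
Bit 12: prefix='0' -> emit 'g', reset

Answer: 0 3 5 8 10 12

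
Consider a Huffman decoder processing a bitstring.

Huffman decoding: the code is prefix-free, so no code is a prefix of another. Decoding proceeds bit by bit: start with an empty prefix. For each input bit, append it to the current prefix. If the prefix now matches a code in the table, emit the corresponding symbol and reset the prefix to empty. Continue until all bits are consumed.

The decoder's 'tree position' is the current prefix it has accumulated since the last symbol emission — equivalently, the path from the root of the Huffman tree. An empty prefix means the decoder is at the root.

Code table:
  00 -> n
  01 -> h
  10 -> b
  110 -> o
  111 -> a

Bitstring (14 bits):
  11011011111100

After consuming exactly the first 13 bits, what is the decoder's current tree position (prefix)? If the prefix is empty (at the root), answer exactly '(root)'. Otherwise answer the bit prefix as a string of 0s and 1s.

Bit 0: prefix='1' (no match yet)
Bit 1: prefix='11' (no match yet)
Bit 2: prefix='110' -> emit 'o', reset
Bit 3: prefix='1' (no match yet)
Bit 4: prefix='11' (no match yet)
Bit 5: prefix='110' -> emit 'o', reset
Bit 6: prefix='1' (no match yet)
Bit 7: prefix='11' (no match yet)
Bit 8: prefix='111' -> emit 'a', reset
Bit 9: prefix='1' (no match yet)
Bit 10: prefix='11' (no match yet)
Bit 11: prefix='111' -> emit 'a', reset
Bit 12: prefix='0' (no match yet)

Answer: 0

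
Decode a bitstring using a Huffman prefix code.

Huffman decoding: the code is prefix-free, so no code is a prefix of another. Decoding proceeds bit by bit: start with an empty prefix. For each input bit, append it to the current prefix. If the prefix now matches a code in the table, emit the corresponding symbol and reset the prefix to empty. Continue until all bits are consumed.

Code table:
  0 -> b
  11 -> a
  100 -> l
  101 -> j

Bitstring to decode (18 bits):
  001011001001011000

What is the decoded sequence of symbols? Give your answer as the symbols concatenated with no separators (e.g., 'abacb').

Bit 0: prefix='0' -> emit 'b', reset
Bit 1: prefix='0' -> emit 'b', reset
Bit 2: prefix='1' (no match yet)
Bit 3: prefix='10' (no match yet)
Bit 4: prefix='101' -> emit 'j', reset
Bit 5: prefix='1' (no match yet)
Bit 6: prefix='10' (no match yet)
Bit 7: prefix='100' -> emit 'l', reset
Bit 8: prefix='1' (no match yet)
Bit 9: prefix='10' (no match yet)
Bit 10: prefix='100' -> emit 'l', reset
Bit 11: prefix='1' (no match yet)
Bit 12: prefix='10' (no match yet)
Bit 13: prefix='101' -> emit 'j', reset
Bit 14: prefix='1' (no match yet)
Bit 15: prefix='10' (no match yet)
Bit 16: prefix='100' -> emit 'l', reset
Bit 17: prefix='0' -> emit 'b', reset

Answer: bbjlljlb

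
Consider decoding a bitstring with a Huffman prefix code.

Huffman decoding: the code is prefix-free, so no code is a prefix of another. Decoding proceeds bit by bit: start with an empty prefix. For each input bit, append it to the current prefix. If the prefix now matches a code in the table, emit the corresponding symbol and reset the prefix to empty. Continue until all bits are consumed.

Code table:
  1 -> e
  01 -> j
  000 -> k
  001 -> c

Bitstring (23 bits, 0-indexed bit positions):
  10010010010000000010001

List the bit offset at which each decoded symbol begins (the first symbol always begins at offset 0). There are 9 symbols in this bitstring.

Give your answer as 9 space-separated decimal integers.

Answer: 0 1 4 7 10 13 16 19 22

Derivation:
Bit 0: prefix='1' -> emit 'e', reset
Bit 1: prefix='0' (no match yet)
Bit 2: prefix='00' (no match yet)
Bit 3: prefix='001' -> emit 'c', reset
Bit 4: prefix='0' (no match yet)
Bit 5: prefix='00' (no match yet)
Bit 6: prefix='001' -> emit 'c', reset
Bit 7: prefix='0' (no match yet)
Bit 8: prefix='00' (no match yet)
Bit 9: prefix='001' -> emit 'c', reset
Bit 10: prefix='0' (no match yet)
Bit 11: prefix='00' (no match yet)
Bit 12: prefix='000' -> emit 'k', reset
Bit 13: prefix='0' (no match yet)
Bit 14: prefix='00' (no match yet)
Bit 15: prefix='000' -> emit 'k', reset
Bit 16: prefix='0' (no match yet)
Bit 17: prefix='00' (no match yet)
Bit 18: prefix='001' -> emit 'c', reset
Bit 19: prefix='0' (no match yet)
Bit 20: prefix='00' (no match yet)
Bit 21: prefix='000' -> emit 'k', reset
Bit 22: prefix='1' -> emit 'e', reset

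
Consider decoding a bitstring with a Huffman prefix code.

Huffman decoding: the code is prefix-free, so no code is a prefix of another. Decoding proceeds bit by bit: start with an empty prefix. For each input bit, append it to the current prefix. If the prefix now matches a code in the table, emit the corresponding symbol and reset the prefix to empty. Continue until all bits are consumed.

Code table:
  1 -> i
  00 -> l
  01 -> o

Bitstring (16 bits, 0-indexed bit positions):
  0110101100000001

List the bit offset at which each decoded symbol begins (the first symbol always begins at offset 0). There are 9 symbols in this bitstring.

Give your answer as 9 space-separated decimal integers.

Answer: 0 2 3 5 7 8 10 12 14

Derivation:
Bit 0: prefix='0' (no match yet)
Bit 1: prefix='01' -> emit 'o', reset
Bit 2: prefix='1' -> emit 'i', reset
Bit 3: prefix='0' (no match yet)
Bit 4: prefix='01' -> emit 'o', reset
Bit 5: prefix='0' (no match yet)
Bit 6: prefix='01' -> emit 'o', reset
Bit 7: prefix='1' -> emit 'i', reset
Bit 8: prefix='0' (no match yet)
Bit 9: prefix='00' -> emit 'l', reset
Bit 10: prefix='0' (no match yet)
Bit 11: prefix='00' -> emit 'l', reset
Bit 12: prefix='0' (no match yet)
Bit 13: prefix='00' -> emit 'l', reset
Bit 14: prefix='0' (no match yet)
Bit 15: prefix='01' -> emit 'o', reset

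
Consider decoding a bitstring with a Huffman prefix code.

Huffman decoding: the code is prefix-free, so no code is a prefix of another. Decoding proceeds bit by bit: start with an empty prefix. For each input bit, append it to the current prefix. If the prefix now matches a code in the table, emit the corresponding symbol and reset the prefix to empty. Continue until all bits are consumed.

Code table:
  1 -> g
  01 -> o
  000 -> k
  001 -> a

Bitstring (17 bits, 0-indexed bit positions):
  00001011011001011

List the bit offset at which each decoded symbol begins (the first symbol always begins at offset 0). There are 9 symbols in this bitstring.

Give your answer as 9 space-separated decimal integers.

Bit 0: prefix='0' (no match yet)
Bit 1: prefix='00' (no match yet)
Bit 2: prefix='000' -> emit 'k', reset
Bit 3: prefix='0' (no match yet)
Bit 4: prefix='01' -> emit 'o', reset
Bit 5: prefix='0' (no match yet)
Bit 6: prefix='01' -> emit 'o', reset
Bit 7: prefix='1' -> emit 'g', reset
Bit 8: prefix='0' (no match yet)
Bit 9: prefix='01' -> emit 'o', reset
Bit 10: prefix='1' -> emit 'g', reset
Bit 11: prefix='0' (no match yet)
Bit 12: prefix='00' (no match yet)
Bit 13: prefix='001' -> emit 'a', reset
Bit 14: prefix='0' (no match yet)
Bit 15: prefix='01' -> emit 'o', reset
Bit 16: prefix='1' -> emit 'g', reset

Answer: 0 3 5 7 8 10 11 14 16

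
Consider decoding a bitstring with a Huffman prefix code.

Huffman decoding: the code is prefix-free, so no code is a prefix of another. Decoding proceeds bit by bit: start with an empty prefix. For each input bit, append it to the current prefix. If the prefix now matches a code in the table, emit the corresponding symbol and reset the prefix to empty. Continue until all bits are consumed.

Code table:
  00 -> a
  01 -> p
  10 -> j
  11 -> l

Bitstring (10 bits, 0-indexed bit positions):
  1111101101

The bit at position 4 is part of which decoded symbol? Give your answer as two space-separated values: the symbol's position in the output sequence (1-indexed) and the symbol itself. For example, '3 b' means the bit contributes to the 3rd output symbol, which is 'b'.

Answer: 3 j

Derivation:
Bit 0: prefix='1' (no match yet)
Bit 1: prefix='11' -> emit 'l', reset
Bit 2: prefix='1' (no match yet)
Bit 3: prefix='11' -> emit 'l', reset
Bit 4: prefix='1' (no match yet)
Bit 5: prefix='10' -> emit 'j', reset
Bit 6: prefix='1' (no match yet)
Bit 7: prefix='11' -> emit 'l', reset
Bit 8: prefix='0' (no match yet)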